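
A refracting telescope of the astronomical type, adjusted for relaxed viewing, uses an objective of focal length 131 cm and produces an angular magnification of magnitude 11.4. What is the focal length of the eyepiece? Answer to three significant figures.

11.5 cm

|M| = f_obj/f_eye, so f_eye = f_obj/|M| = 131/11.4 = 11.491 cm.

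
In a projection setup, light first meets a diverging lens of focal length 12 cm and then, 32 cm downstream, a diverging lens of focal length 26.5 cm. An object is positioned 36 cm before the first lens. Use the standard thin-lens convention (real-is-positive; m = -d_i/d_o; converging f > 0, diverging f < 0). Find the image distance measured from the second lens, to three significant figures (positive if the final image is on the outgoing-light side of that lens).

Applying the thin-lens equation to the first lens, 1/(-12) = 1/36 + 1/d_i1, which gives d_i1 = -9.000 cm.
With d_i1 < 0 the first image is virtual and lies on the object side; the object distance for lens 2 is d_o2 = 32 - (-9.000) = 41.000 cm.
Applying the thin-lens equation again with f_2 = -26.5 cm and d_o2 = 41.000 cm gives d_i2 = -16.096 cm.

-16.1 cm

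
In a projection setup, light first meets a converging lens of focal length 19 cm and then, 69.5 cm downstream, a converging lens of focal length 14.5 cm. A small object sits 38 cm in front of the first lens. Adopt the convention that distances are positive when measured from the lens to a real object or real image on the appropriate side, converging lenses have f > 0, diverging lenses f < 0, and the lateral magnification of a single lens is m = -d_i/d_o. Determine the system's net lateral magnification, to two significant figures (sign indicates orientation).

First lens: d_i1 = 1/(1/19 - 1/38) = 38.000 cm.
m_1 = -(38.000)/38 = -1.0000.
That image sits 31.500 cm in front of the second lens, so d_o2 = 31.500 cm.
Second lens: d_i2 = 1/(1/14.5 - 1/(31.500)) = 26.868 cm.
m_2 = -(26.868)/(31.500) = -0.8529.
Total m = m_1 x m_2 = (-1.0000)(-0.8529) = 0.8529.

0.85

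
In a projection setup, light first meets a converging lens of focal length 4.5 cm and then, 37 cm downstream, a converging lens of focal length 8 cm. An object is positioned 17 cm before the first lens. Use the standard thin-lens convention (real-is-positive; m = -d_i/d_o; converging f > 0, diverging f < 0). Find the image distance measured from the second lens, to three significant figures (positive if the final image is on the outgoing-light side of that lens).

First lens: d_i1 = 1/(1/4.5 - 1/17) = 6.120 cm.
Object distance for lens 2: d_o2 = 37 - 6.120 = 30.880 cm.
Second lens: d_i2 = 1/(1/8 - 1/(30.880)) = 10.797 cm.

10.8 cm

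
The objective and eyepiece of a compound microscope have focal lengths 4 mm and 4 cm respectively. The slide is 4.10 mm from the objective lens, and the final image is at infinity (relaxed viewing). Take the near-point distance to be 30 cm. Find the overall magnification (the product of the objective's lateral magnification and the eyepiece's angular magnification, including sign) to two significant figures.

Convert to cm: f_obj = 4 mm = 0.4 cm; d_o = 4.10 mm = 0.41 cm.
Objective: 1/d_i = 1/f_obj - 1/d_o = 1/0.4 - 1/0.41 = 0.06098 cm^-1, so d_i = 16.400 cm.
m_obj = -d_i/d_o = -16.400/0.41 = -40.000.
Eyepiece angular magnification (image at infinity): M_eye = D/f_e = 30/4 = 7.500.
Overall M = m_obj x M_eye = (-40.000)(7.500) = -300.00.

-300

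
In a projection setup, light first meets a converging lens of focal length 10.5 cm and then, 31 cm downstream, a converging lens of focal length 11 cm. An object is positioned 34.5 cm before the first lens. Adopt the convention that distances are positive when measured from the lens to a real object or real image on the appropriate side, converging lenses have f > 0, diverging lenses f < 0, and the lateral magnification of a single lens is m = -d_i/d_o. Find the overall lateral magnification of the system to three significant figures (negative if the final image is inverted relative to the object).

First lens: d_i1 = 1/(1/10.5 - 1/34.5) = 15.094 cm.
m_1 = -(15.094)/34.5 = -0.4375.
The intermediate image is 15.094 cm to the right of lens 1, so d_o2 = L - d_i1 = 31 - 15.094 = 15.906 cm.
Second lens: d_i2 = 1/(1/11 - 1/(15.906)) = 35.662 cm.
m_2 = -(35.662)/(15.906) = -2.2420.
The system's lateral magnification is m_1 m_2 = (-0.4375)(-2.2420) = 0.9809.

0.981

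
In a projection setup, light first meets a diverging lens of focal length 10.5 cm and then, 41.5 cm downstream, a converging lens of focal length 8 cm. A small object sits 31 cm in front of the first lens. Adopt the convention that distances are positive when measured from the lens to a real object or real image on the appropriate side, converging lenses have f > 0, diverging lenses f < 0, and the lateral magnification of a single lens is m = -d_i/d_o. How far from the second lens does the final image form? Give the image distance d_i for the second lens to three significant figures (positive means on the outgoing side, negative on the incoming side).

9.55 cm

Lens 1: 1/d_i1 = 1/f_1 - 1/d_o1 = 1/(-10.5) - 1/31 = -0.12750 cm^-1, so d_i1 = -7.843 cm.
With d_i1 < 0 the first image is virtual and lies on the object side; the object distance for lens 2 is d_o2 = 41.5 - (-7.843) = 49.343 cm.
Lens 2: 1/d_i2 = 1/f_2 - 1/d_o2 = 1/8 - 1/(49.343) = 0.10473 cm^-1, so d_i2 = 9.548 cm.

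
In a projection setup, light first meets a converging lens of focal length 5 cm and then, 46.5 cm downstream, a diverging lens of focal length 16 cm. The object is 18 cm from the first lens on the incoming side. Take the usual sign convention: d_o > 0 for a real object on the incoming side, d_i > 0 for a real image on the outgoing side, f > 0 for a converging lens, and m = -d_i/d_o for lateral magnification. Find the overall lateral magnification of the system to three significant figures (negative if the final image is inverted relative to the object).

-0.111

Lens 1: 1/d_i1 = 1/f_1 - 1/d_o1 = 1/5 - 1/18 = 0.14444 cm^-1, so d_i1 = 6.923 cm.
m_1 = -(6.923)/18 = -0.3846.
The intermediate image is 6.923 cm to the right of lens 1, so d_o2 = L - d_i1 = 46.5 - 6.923 = 39.577 cm.
Lens 2: 1/d_i2 = 1/f_2 - 1/d_o2 = 1/(-16) - 1/(39.577) = -0.08777 cm^-1, so d_i2 = -11.394 cm.
m_2 = -(-11.394)/(39.577) = 0.2879.
The system's lateral magnification is m_1 m_2 = (-0.3846)(0.2879) = -0.1107.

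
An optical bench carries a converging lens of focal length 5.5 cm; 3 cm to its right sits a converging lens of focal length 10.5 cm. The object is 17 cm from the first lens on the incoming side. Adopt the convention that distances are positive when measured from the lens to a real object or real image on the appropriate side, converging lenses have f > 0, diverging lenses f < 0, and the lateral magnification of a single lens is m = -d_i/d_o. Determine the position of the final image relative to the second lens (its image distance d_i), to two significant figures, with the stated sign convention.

Applying the thin-lens equation to the first lens, 1/5.5 = 1/17 + 1/d_i1, which gives d_i1 = 8.130 cm.
Since 8.130 cm > 3 cm, the first image lies past the second lens and serves as a virtual object: d_o2 = L - d_i1 = -5.130 cm.
Applying the thin-lens equation again with f_2 = 10.5 cm and d_o2 = -5.130 cm gives d_i2 = 3.446 cm.

3.4 cm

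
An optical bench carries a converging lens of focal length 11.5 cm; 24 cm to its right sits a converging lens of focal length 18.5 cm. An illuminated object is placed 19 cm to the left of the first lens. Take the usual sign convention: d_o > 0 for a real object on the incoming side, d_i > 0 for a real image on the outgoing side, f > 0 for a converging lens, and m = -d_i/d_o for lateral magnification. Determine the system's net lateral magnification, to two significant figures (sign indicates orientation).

Lens 1: 1/d_i1 = 1/f_1 - 1/d_o1 = 1/11.5 - 1/19 = 0.03432 cm^-1, so d_i1 = 29.133 cm.
m_1 = -(29.133)/19 = -1.5333.
This image would form 29.133 cm past lens 1, i.e. 5.133 cm beyond lens 2, so it is a virtual object for lens 2: d_o2 = 24 - 29.133 = -5.133 cm.
Lens 2: 1/d_i2 = 1/f_2 - 1/d_o2 = 1/18.5 - 1/(-5.133) = 0.24886 cm^-1, so d_i2 = 4.018 cm.
m_2 = -(4.018)/(-5.133) = 0.7828.
The system's lateral magnification is m_1 m_2 = (-1.5333)(0.7828) = -1.2003.

-1.2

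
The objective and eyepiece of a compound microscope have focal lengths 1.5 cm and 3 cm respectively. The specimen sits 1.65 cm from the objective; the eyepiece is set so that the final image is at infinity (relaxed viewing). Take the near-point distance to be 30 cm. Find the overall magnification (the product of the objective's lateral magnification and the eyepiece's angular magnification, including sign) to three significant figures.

Objective: 1/d_i = 1/f_obj - 1/d_o = 1/1.5 - 1/1.65 = 0.06061 cm^-1, so d_i = 16.500 cm.
m_obj = -d_i/d_o = -16.500/1.65 = -10.000.
Eyepiece angular magnification (image at infinity): M_eye = D/f_e = 30/3 = 10.000.
Overall M = m_obj x M_eye = (-10.000)(10.000) = -100.00.

-100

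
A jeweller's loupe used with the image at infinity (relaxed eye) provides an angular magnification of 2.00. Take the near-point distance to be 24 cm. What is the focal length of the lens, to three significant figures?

12.0 cm

For the image at infinity, M = D/f.
f = D/M = 24/2.0 = 12.000 cm.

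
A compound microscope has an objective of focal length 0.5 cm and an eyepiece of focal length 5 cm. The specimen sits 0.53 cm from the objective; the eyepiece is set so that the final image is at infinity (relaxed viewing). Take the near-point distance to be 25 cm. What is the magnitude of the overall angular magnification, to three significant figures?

Objective: 1/d_i = 1/f_obj - 1/d_o = 1/0.5 - 1/0.53 = 0.11321 cm^-1, so d_i = 8.833 cm.
m_obj = -d_i/d_o = -8.833/0.53 = -16.667.
Eyepiece angular magnification (image at infinity): M_eye = D/f_e = 25/5 = 5.000.
Overall M = m_obj x M_eye = (-16.667)(5.000) = -83.33.
|M| = 83.33.

83.3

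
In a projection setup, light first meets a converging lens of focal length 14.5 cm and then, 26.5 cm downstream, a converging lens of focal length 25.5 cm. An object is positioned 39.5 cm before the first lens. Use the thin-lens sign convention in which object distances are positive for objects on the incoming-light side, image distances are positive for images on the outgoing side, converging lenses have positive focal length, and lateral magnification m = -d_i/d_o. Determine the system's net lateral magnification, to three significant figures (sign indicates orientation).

Applying the thin-lens equation to the first lens, 1/14.5 = 1/39.5 + 1/d_i1, which gives d_i1 = 22.910 cm.
Its lateral magnification is m_1 = -d_i1/d_o1 = -(22.910)/39.5 = -0.5800.
That image sits 3.590 cm in front of the second lens, so d_o2 = 3.590 cm.
Applying the thin-lens equation again with f_2 = 25.5 cm and d_o2 = 3.590 cm gives d_i2 = -4.178 cm.
m_2 = -(-4.178)/(3.590) = 1.1639.
Total m = m_1 x m_2 = (-0.5800)(1.1639) = -0.6750.

-0.675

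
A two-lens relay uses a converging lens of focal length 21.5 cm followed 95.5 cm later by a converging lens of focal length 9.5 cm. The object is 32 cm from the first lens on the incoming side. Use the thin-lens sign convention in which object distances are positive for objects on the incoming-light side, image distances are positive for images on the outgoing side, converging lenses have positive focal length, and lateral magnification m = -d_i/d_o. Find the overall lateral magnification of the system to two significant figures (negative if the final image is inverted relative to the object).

0.95

Lens 1: 1/d_i1 = 1/f_1 - 1/d_o1 = 1/21.5 - 1/32 = 0.01526 cm^-1, so d_i1 = 65.524 cm.
m_1 = -(65.524)/32 = -2.0476.
That image sits 29.976 cm in front of the second lens, so d_o2 = 29.976 cm.
Lens 2: 1/d_i2 = 1/f_2 - 1/d_o2 = 1/9.5 - 1/(29.976) = 0.07190 cm^-1, so d_i2 = 13.908 cm.
m_2 = -(13.908)/(29.976) = -0.4640.
The system's lateral magnification is m_1 m_2 = (-2.0476)(-0.4640) = 0.9500.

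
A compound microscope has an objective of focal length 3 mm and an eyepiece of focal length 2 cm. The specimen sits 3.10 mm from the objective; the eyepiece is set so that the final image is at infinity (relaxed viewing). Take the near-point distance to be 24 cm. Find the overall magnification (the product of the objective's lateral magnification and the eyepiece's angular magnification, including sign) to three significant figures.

-360

Convert to cm: f_obj = 3 mm = 0.3 cm; d_o = 3.10 mm = 0.31 cm.
Objective: 1/d_i = 1/f_obj - 1/d_o = 1/0.3 - 1/0.31 = 0.10753 cm^-1, so d_i = 9.300 cm.
m_obj = -d_i/d_o = -9.300/0.31 = -30.000.
Eyepiece angular magnification (image at infinity): M_eye = D/f_e = 24/2 = 12.000.
Overall M = m_obj x M_eye = (-30.000)(12.000) = -360.00.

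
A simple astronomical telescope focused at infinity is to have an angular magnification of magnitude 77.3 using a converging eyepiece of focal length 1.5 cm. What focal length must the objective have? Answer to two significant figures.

|M| = f_obj/|f_eye|, so f_obj = |M| x |f_eye| = 77.3 x 1.5 = 115.950 cm.

120 cm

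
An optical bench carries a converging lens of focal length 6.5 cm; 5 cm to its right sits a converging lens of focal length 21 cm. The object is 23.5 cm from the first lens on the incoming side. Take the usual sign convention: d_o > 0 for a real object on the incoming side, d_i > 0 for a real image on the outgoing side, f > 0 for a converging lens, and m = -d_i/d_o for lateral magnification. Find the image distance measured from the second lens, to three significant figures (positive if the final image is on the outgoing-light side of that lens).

3.35 cm

First lens: d_i1 = 1/(1/6.5 - 1/23.5) = 8.985 cm.
Since 8.985 cm > 5 cm, the first image lies past the second lens and serves as a virtual object: d_o2 = L - d_i1 = -3.985 cm.
Second lens: d_i2 = 1/(1/21 - 1/(-3.985)) = 3.350 cm.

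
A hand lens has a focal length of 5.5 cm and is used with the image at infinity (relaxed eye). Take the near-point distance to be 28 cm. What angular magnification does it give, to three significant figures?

5.09

M = D/f = 28/5.5 = 5.091.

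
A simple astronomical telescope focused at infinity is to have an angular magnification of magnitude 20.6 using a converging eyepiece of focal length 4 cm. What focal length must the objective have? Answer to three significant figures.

|M| = f_obj/|f_eye|, so f_obj = |M| x |f_eye| = 20.6 x 4 = 82.400 cm.

82.4 cm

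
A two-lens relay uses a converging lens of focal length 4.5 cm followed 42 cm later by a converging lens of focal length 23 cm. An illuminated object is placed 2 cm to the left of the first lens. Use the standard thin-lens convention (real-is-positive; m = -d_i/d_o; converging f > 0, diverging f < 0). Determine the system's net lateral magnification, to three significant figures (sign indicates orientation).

-1.83

First lens: d_i1 = 1/(1/4.5 - 1/2) = -3.600 cm.
m_1 = -(-3.600)/2 = 1.8000.
The intermediate image is virtual, 3.600 cm to the left of lens 1, so d_o2 = L - d_i1 = 42 - (-3.600) = 45.600 cm.
Second lens: d_i2 = 1/(1/23 - 1/(45.600)) = 46.407 cm.
m_2 = -(46.407)/(45.600) = -1.0177.
The system's lateral magnification is m_1 m_2 = (1.8000)(-1.0177) = -1.8319.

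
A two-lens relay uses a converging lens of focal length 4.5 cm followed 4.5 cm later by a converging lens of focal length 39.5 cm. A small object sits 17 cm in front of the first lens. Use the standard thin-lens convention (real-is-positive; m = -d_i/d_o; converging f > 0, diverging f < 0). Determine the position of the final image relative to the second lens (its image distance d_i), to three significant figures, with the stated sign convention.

Applying the thin-lens equation to the first lens, 1/4.5 = 1/17 + 1/d_i1, which gives d_i1 = 6.120 cm.
This image would form 6.120 cm past lens 1, i.e. 1.620 cm beyond lens 2, so it is a virtual object for lens 2: d_o2 = 4.5 - 6.120 = -1.620 cm.
Applying the thin-lens equation again with f_2 = 39.5 cm and d_o2 = -1.620 cm gives d_i2 = 1.556 cm.

1.56 cm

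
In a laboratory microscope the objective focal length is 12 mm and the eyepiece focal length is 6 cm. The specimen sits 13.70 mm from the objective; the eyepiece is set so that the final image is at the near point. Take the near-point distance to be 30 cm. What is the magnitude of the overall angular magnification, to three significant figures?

42.4

Convert to cm: f_obj = 12 mm = 1.2 cm; d_o = 13.70 mm = 1.37 cm.
Objective: 1/d_i = 1/f_obj - 1/d_o = 1/1.2 - 1/1.37 = 0.10341 cm^-1, so d_i = 9.671 cm.
m_obj = -d_i/d_o = -9.671/1.37 = -7.059.
Eyepiece angular magnification (image at near point): M_eye = 1 + D/f_e = 1 + 30/6 = 6.000.
Overall M = m_obj x M_eye = (-7.059)(6.000) = -42.35.
|M| = 42.35.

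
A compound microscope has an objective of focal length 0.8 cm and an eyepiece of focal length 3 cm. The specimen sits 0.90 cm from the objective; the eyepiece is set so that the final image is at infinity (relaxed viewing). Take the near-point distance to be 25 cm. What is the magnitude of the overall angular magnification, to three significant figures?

66.7

Objective: 1/d_i = 1/f_obj - 1/d_o = 1/0.8 - 1/0.90 = 0.13889 cm^-1, so d_i = 7.200 cm.
m_obj = -d_i/d_o = -7.200/0.90 = -8.000.
Eyepiece angular magnification (image at infinity): M_eye = D/f_e = 25/3 = 8.333.
Overall M = m_obj x M_eye = (-8.000)(8.333) = -66.67.
|M| = 66.67.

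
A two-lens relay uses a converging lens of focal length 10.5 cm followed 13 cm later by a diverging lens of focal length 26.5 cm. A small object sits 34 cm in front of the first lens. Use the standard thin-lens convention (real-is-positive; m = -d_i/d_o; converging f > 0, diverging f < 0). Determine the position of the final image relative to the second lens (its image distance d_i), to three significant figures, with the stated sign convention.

Applying the thin-lens equation to the first lens, 1/10.5 = 1/34 + 1/d_i1, which gives d_i1 = 15.191 cm.
Since 15.191 cm > 13 cm, the first image lies past the second lens and serves as a virtual object: d_o2 = L - d_i1 = -2.191 cm.
Applying the thin-lens equation again with f_2 = -26.5 cm and d_o2 = -2.191 cm gives d_i2 = 2.389 cm.

2.39 cm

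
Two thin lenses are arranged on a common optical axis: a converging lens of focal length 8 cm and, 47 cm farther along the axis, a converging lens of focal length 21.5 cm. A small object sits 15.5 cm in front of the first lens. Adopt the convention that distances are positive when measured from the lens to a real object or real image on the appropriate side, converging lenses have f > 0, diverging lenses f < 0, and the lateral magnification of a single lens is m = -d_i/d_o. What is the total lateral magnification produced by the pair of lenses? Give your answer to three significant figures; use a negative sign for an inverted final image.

Lens 1: 1/d_i1 = 1/f_1 - 1/d_o1 = 1/8 - 1/15.5 = 0.06048 cm^-1, so d_i1 = 16.533 cm.
m_1 = -(16.533)/15.5 = -1.0667.
That image sits 30.467 cm in front of the second lens, so d_o2 = 30.467 cm.
Lens 2: 1/d_i2 = 1/f_2 - 1/d_o2 = 1/21.5 - 1/(30.467) = 0.01369 cm^-1, so d_i2 = 73.052 cm.
m_2 = -(73.052)/(30.467) = -2.3978.
Total m = m_1 x m_2 = (-1.0667)(-2.3978) = 2.5576.

2.56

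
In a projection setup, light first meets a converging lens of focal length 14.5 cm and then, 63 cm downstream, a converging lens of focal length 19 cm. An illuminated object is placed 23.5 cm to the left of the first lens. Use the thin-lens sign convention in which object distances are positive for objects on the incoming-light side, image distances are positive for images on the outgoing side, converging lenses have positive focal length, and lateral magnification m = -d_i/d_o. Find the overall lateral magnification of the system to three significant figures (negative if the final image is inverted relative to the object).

First lens: d_i1 = 1/(1/14.5 - 1/23.5) = 37.861 cm.
m_1 = -(37.861)/23.5 = -1.6111.
That image sits 25.139 cm in front of the second lens, so d_o2 = 25.139 cm.
Second lens: d_i2 = 1/(1/19 - 1/(25.139)) = 77.805 cm.
m_2 = -(77.805)/(25.139) = -3.0950.
Overall magnification: m = m_1 m_2 = 4.9864.

4.99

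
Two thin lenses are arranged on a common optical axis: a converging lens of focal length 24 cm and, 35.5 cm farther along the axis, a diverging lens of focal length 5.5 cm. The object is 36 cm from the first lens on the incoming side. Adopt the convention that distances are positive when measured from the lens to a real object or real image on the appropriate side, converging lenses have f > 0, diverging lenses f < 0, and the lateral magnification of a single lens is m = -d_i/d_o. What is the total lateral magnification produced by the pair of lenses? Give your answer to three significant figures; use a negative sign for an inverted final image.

Applying the thin-lens equation to the first lens, 1/24 = 1/36 + 1/d_i1, which gives d_i1 = 72.000 cm.
Its lateral magnification is m_1 = -d_i1/d_o1 = -(72.000)/36 = -2.0000.
Since 72.000 cm > 35.5 cm, the first image lies past the second lens and serves as a virtual object: d_o2 = L - d_i1 = -36.500 cm.
Applying the thin-lens equation again with f_2 = -5.5 cm and d_o2 = -36.500 cm gives d_i2 = -6.476 cm.
m_2 = -(-6.476)/(-36.500) = -0.1774.
Total m = m_1 x m_2 = (-2.0000)(-0.1774) = 0.3548.

0.355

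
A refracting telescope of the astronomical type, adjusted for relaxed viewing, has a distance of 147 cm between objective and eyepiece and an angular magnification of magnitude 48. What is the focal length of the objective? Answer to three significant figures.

144 cm

In normal adjustment the tube length equals f_obj + f_eye and |M| = f_obj/f_eye.
So f_obj = 48 f_eye and 48 f_eye + f_eye = 147 cm, giving f_eye = 147/49 = 3.000 cm and f_obj = 144.000 cm.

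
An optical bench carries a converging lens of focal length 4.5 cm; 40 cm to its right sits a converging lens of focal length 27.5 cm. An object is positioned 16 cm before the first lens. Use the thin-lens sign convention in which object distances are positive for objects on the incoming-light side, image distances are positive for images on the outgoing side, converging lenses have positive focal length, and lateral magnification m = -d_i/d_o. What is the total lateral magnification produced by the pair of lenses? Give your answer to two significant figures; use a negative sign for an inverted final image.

1.7

Applying the thin-lens equation to the first lens, 1/4.5 = 1/16 + 1/d_i1, which gives d_i1 = 6.261 cm.
Its lateral magnification is m_1 = -d_i1/d_o1 = -(6.261)/16 = -0.3913.
That image sits 33.739 cm in front of the second lens, so d_o2 = 33.739 cm.
Applying the thin-lens equation again with f_2 = 27.5 cm and d_o2 = 33.739 cm gives d_i2 = 148.711 cm.
m_2 = -(148.711)/(33.739) = -4.4077.
Total m = m_1 x m_2 = (-0.3913)(-4.4077) = 1.7247.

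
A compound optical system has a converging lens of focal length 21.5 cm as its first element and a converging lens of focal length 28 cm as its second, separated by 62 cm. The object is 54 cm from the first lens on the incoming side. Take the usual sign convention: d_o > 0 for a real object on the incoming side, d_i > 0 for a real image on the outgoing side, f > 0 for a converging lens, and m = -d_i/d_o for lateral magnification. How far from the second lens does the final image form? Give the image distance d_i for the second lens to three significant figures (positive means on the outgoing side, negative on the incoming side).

-427 cm

Applying the thin-lens equation to the first lens, 1/21.5 = 1/54 + 1/d_i1, which gives d_i1 = 35.723 cm.
That image sits 26.277 cm in front of the second lens, so d_o2 = 26.277 cm.
Applying the thin-lens equation again with f_2 = 28 cm and d_o2 = 26.277 cm gives d_i2 = -427.000 cm.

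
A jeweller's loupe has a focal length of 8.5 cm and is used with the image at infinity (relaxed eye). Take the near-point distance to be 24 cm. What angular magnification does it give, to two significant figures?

M = D/f = 24/8.5 = 2.824.

2.8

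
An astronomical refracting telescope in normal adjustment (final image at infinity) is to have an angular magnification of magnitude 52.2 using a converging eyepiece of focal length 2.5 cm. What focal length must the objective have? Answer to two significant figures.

130 cm

|M| = f_obj/|f_eye|, so f_obj = |M| x |f_eye| = 52.2 x 2.5 = 130.500 cm.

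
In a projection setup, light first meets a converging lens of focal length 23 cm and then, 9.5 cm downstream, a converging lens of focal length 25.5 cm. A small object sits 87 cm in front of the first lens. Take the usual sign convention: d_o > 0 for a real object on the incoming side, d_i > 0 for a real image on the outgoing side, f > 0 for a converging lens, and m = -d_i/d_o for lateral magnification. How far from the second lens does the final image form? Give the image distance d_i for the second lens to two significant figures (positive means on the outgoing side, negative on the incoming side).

12 cm

First lens: d_i1 = 1/(1/23 - 1/87) = 31.266 cm.
This image would form 31.266 cm past lens 1, i.e. 21.766 cm beyond lens 2, so it is a virtual object for lens 2: d_o2 = 9.5 - 31.266 = -21.766 cm.
Second lens: d_i2 = 1/(1/25.5 - 1/(-21.766)) = 11.743 cm.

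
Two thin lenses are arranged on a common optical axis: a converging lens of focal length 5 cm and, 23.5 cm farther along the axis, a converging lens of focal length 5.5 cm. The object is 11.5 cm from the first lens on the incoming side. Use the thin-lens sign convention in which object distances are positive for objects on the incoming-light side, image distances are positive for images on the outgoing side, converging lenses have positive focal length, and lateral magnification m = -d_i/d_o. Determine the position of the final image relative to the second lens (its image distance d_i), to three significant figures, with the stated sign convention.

Applying the thin-lens equation to the first lens, 1/5 = 1/11.5 + 1/d_i1, which gives d_i1 = 8.846 cm.
The intermediate image is 8.846 cm to the right of lens 1, so d_o2 = L - d_i1 = 23.5 - 8.846 = 14.654 cm.
Applying the thin-lens equation again with f_2 = 5.5 cm and d_o2 = 14.654 cm gives d_i2 = 8.805 cm.

8.80 cm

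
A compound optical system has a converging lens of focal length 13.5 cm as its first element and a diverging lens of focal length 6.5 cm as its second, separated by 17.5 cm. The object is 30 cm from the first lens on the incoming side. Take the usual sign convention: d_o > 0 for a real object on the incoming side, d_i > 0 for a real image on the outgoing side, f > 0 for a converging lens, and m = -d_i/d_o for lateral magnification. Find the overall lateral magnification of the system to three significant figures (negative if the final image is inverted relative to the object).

9.75

Applying the thin-lens equation to the first lens, 1/13.5 = 1/30 + 1/d_i1, which gives d_i1 = 24.545 cm.
Its lateral magnification is m_1 = -d_i1/d_o1 = -(24.545)/30 = -0.8182.
Since 24.545 cm > 17.5 cm, the first image lies past the second lens and serves as a virtual object: d_o2 = L - d_i1 = -7.045 cm.
Applying the thin-lens equation again with f_2 = -6.5 cm and d_o2 = -7.045 cm gives d_i2 = -83.958 cm.
m_2 = -(-83.958)/(-7.045) = -11.9167.
Total m = m_1 x m_2 = (-0.8182)(-11.9167) = 9.7500.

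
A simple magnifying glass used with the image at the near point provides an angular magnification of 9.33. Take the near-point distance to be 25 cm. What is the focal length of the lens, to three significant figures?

For the image at the near point, M = 1 + D/f.
f = D/(M - 1) = 25/(9.33 - 1) = 3.001 cm.

3.00 cm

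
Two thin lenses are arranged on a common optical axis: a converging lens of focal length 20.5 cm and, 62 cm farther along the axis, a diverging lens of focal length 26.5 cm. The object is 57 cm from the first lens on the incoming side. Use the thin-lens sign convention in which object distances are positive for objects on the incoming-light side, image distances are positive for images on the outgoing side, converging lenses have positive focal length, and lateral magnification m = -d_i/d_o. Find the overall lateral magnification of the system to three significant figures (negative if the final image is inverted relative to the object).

Applying the thin-lens equation to the first lens, 1/20.5 = 1/57 + 1/d_i1, which gives d_i1 = 32.014 cm.
Its lateral magnification is m_1 = -d_i1/d_o1 = -(32.014)/57 = -0.5616.
That image sits 29.986 cm in front of the second lens, so d_o2 = 29.986 cm.
Applying the thin-lens equation again with f_2 = -26.5 cm and d_o2 = 29.986 cm gives d_i2 = -14.068 cm.
m_2 = -(-14.068)/(29.986) = 0.4691.
Overall magnification: m = m_1 m_2 = -0.2635.

-0.263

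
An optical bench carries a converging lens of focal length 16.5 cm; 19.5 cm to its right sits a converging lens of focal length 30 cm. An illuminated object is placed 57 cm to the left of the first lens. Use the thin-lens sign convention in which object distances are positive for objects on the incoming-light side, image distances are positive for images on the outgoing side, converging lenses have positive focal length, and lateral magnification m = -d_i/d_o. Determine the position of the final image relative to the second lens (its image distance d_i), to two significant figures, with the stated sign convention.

First lens: d_i1 = 1/(1/16.5 - 1/57) = 23.222 cm.
This image would form 23.222 cm past lens 1, i.e. 3.722 cm beyond lens 2, so it is a virtual object for lens 2: d_o2 = 19.5 - 23.222 = -3.722 cm.
Second lens: d_i2 = 1/(1/30 - 1/(-3.722)) = 3.311 cm.

3.3 cm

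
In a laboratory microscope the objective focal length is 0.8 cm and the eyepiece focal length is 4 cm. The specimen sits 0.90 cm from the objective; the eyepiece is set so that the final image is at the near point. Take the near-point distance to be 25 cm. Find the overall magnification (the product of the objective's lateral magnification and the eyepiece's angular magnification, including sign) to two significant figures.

-58

Objective: 1/d_i = 1/f_obj - 1/d_o = 1/0.8 - 1/0.90 = 0.13889 cm^-1, so d_i = 7.200 cm.
m_obj = -d_i/d_o = -7.200/0.90 = -8.000.
Eyepiece angular magnification (image at near point): M_eye = 1 + D/f_e = 1 + 25/4 = 7.250.
Overall M = m_obj x M_eye = (-8.000)(7.250) = -58.00.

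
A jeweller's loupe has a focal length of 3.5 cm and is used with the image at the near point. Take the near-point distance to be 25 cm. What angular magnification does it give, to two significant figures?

M = 1 + D/f = 1 + 25/3.5 = 8.143.

8.1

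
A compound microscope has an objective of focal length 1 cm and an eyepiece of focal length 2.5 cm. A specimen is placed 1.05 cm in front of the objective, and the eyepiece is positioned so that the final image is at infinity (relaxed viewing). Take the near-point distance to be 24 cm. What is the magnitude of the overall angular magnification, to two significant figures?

190

Objective: 1/d_i = 1/f_obj - 1/d_o = 1/1 - 1/1.05 = 0.04762 cm^-1, so d_i = 21.000 cm.
m_obj = -d_i/d_o = -21.000/1.05 = -20.000.
Eyepiece angular magnification (image at infinity): M_eye = D/f_e = 24/2.5 = 9.600.
Overall M = m_obj x M_eye = (-20.000)(9.600) = -192.00.
|M| = 192.00.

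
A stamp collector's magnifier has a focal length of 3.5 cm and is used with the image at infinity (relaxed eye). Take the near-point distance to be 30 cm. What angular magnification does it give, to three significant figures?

8.57

M = D/f = 30/3.5 = 8.571.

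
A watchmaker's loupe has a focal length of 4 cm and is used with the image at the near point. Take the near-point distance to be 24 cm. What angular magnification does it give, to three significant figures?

M = 1 + D/f = 1 + 24/4 = 7.000.

7.00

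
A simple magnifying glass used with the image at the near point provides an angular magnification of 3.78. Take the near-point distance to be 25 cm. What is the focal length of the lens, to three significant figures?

For the image at the near point, M = 1 + D/f.
f = D/(M - 1) = 25/(3.78 - 1) = 8.993 cm.

8.99 cm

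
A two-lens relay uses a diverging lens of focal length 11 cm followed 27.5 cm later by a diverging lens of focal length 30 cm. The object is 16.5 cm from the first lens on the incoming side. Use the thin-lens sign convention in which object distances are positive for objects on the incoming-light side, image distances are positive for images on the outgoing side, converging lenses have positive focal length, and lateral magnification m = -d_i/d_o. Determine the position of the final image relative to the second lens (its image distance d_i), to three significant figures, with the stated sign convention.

Lens 1: 1/d_i1 = 1/f_1 - 1/d_o1 = 1/(-11) - 1/16.5 = -0.15152 cm^-1, so d_i1 = -6.600 cm.
The intermediate image is virtual, 6.600 cm to the left of lens 1, so d_o2 = L - d_i1 = 27.5 - (-6.600) = 34.100 cm.
Lens 2: 1/d_i2 = 1/f_2 - 1/d_o2 = 1/(-30) - 1/(34.100) = -0.06266 cm^-1, so d_i2 = -15.959 cm.

-16.0 cm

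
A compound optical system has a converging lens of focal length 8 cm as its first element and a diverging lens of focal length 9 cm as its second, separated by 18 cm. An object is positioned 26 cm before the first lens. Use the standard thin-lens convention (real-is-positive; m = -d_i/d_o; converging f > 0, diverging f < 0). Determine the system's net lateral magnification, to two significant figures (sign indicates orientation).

-0.26

Applying the thin-lens equation to the first lens, 1/8 = 1/26 + 1/d_i1, which gives d_i1 = 11.556 cm.
Its lateral magnification is m_1 = -d_i1/d_o1 = -(11.556)/26 = -0.4444.
That image sits 6.444 cm in front of the second lens, so d_o2 = 6.444 cm.
Applying the thin-lens equation again with f_2 = -9 cm and d_o2 = 6.444 cm gives d_i2 = -3.755 cm.
m_2 = -(-3.755)/(6.444) = 0.5827.
The system's lateral magnification is m_1 m_2 = (-0.4444)(0.5827) = -0.2590.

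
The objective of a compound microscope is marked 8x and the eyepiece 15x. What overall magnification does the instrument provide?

The overall magnification of a compound microscope is the product of the objective and eyepiece magnifications:
M = M_obj x M_eye = 8 x 15 = 120.

120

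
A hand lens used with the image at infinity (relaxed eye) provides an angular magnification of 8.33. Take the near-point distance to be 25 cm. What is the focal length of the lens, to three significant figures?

3.00 cm

For the image at infinity, M = D/f.
f = D/M = 25/8.33 = 3.001 cm.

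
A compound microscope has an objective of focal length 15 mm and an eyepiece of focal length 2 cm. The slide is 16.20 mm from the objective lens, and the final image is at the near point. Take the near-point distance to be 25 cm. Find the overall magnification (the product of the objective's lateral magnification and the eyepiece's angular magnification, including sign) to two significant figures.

-170

Convert to cm: f_obj = 15 mm = 1.5 cm; d_o = 16.20 mm = 1.62 cm.
Objective: 1/d_i = 1/f_obj - 1/d_o = 1/1.5 - 1/1.62 = 0.04938 cm^-1, so d_i = 20.250 cm.
m_obj = -d_i/d_o = -20.250/1.62 = -12.500.
Eyepiece angular magnification (image at near point): M_eye = 1 + D/f_e = 1 + 25/2 = 13.500.
Overall M = m_obj x M_eye = (-12.500)(13.500) = -168.75.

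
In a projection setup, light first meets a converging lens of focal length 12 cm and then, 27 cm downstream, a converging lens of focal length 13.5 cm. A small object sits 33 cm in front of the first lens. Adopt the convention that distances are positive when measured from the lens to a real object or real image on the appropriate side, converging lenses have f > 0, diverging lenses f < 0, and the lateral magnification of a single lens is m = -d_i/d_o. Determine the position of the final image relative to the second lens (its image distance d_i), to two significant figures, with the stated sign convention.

Lens 1: 1/d_i1 = 1/f_1 - 1/d_o1 = 1/12 - 1/33 = 0.05303 cm^-1, so d_i1 = 18.857 cm.
Object distance for lens 2: d_o2 = 27 - 18.857 = 8.143 cm.
Lens 2: 1/d_i2 = 1/f_2 - 1/d_o2 = 1/13.5 - 1/(8.143) = -0.04873 cm^-1, so d_i2 = -20.520 cm.

-21 cm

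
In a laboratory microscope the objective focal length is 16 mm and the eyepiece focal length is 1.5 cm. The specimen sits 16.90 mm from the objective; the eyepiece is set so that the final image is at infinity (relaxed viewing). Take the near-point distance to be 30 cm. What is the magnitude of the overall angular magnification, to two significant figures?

360

Convert to cm: f_obj = 16 mm = 1.6 cm; d_o = 16.90 mm = 1.69 cm.
Objective: 1/d_i = 1/f_obj - 1/d_o = 1/1.6 - 1/1.69 = 0.03328 cm^-1, so d_i = 30.044 cm.
m_obj = -d_i/d_o = -30.044/1.69 = -17.778.
Eyepiece angular magnification (image at infinity): M_eye = D/f_e = 30/1.5 = 20.000.
Overall M = m_obj x M_eye = (-17.778)(20.000) = -355.56.
|M| = 355.56.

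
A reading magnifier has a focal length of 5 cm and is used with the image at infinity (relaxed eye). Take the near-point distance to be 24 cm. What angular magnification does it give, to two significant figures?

M = D/f = 24/5 = 4.800.

4.8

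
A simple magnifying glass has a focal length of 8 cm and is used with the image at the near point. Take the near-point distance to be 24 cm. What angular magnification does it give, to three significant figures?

4.00

M = 1 + D/f = 1 + 24/8 = 4.000.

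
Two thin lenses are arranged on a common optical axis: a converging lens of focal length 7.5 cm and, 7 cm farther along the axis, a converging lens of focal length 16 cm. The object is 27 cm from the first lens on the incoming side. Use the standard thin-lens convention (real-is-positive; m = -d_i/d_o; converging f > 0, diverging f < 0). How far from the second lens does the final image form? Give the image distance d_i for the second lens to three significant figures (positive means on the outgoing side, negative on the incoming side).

2.79 cm

Lens 1: 1/d_i1 = 1/f_1 - 1/d_o1 = 1/7.5 - 1/27 = 0.09630 cm^-1, so d_i1 = 10.385 cm.
This image would form 10.385 cm past lens 1, i.e. 3.385 cm beyond lens 2, so it is a virtual object for lens 2: d_o2 = 7 - 10.385 = -3.385 cm.
Lens 2: 1/d_i2 = 1/f_2 - 1/d_o2 = 1/16 - 1/(-3.385) = 0.35795 cm^-1, so d_i2 = 2.794 cm.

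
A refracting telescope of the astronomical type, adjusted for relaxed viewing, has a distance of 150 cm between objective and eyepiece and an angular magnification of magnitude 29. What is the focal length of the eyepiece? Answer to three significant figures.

In normal adjustment the tube length equals f_obj + f_eye and |M| = f_obj/f_eye.
So f_obj = 29 f_eye and 29 f_eye + f_eye = 150 cm, giving f_eye = 150/30 = 5.000 cm and f_obj = 145.000 cm.

5.00 cm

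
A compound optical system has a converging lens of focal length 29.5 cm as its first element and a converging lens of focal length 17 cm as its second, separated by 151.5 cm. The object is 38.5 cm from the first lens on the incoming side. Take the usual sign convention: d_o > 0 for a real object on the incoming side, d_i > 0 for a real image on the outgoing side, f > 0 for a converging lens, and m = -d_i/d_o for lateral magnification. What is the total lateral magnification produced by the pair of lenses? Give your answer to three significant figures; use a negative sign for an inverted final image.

First lens: d_i1 = 1/(1/29.5 - 1/38.5) = 126.194 cm.
m_1 = -(126.194)/38.5 = -3.2778.
The intermediate image is 126.194 cm to the right of lens 1, so d_o2 = L - d_i1 = 151.5 - 126.194 = 25.306 cm.
Second lens: d_i2 = 1/(1/17 - 1/(25.306)) = 51.796 cm.
m_2 = -(51.796)/(25.306) = -2.0468.
Overall magnification: m = m_1 m_2 = 6.7090.

6.71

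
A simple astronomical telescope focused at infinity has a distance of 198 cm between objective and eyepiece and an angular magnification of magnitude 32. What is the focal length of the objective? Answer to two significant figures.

In normal adjustment the tube length equals f_obj + f_eye and |M| = f_obj/f_eye.
So f_obj = 32 f_eye and 32 f_eye + f_eye = 198 cm, giving f_eye = 198/33 = 6.000 cm and f_obj = 192.000 cm.

190 cm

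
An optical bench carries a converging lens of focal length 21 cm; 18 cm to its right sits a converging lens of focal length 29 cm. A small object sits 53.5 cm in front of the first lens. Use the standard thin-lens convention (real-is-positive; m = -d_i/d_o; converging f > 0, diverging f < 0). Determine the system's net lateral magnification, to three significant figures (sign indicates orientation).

-0.411

Lens 1: 1/d_i1 = 1/f_1 - 1/d_o1 = 1/21 - 1/53.5 = 0.02893 cm^-1, so d_i1 = 34.569 cm.
m_1 = -(34.569)/53.5 = -0.6462.
Since 34.569 cm > 18 cm, the first image lies past the second lens and serves as a virtual object: d_o2 = L - d_i1 = -16.569 cm.
Lens 2: 1/d_i2 = 1/f_2 - 1/d_o2 = 1/29 - 1/(-16.569) = 0.09484 cm^-1, so d_i2 = 10.545 cm.
m_2 = -(10.545)/(-16.569) = 0.6364.
Overall magnification: m = m_1 m_2 = -0.4112.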